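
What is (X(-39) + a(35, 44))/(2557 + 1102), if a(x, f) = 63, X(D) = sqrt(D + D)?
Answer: 63/3659 + I*sqrt(78)/3659 ≈ 0.017218 + 0.0024137*I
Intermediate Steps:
X(D) = sqrt(2)*sqrt(D) (X(D) = sqrt(2*D) = sqrt(2)*sqrt(D))
(X(-39) + a(35, 44))/(2557 + 1102) = (sqrt(2)*sqrt(-39) + 63)/(2557 + 1102) = (sqrt(2)*(I*sqrt(39)) + 63)/3659 = (I*sqrt(78) + 63)*(1/3659) = (63 + I*sqrt(78))*(1/3659) = 63/3659 + I*sqrt(78)/3659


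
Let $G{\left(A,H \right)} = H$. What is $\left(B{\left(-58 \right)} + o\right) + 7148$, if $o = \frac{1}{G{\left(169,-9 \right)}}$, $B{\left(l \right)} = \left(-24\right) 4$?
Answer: $\frac{63467}{9} \approx 7051.9$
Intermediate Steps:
$B{\left(l \right)} = -96$
$o = - \frac{1}{9}$ ($o = \frac{1}{-9} = - \frac{1}{9} \approx -0.11111$)
$\left(B{\left(-58 \right)} + o\right) + 7148 = \left(-96 - \frac{1}{9}\right) + 7148 = - \frac{865}{9} + 7148 = \frac{63467}{9}$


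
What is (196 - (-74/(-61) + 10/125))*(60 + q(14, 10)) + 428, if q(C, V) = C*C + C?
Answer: 16164652/305 ≈ 52999.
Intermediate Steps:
q(C, V) = C + C**2 (q(C, V) = C**2 + C = C + C**2)
(196 - (-74/(-61) + 10/125))*(60 + q(14, 10)) + 428 = (196 - (-74/(-61) + 10/125))*(60 + 14*(1 + 14)) + 428 = (196 - (-74*(-1/61) + 10*(1/125)))*(60 + 14*15) + 428 = (196 - (74/61 + 2/25))*(60 + 210) + 428 = (196 - 1*1972/1525)*270 + 428 = (196 - 1972/1525)*270 + 428 = (296928/1525)*270 + 428 = 16034112/305 + 428 = 16164652/305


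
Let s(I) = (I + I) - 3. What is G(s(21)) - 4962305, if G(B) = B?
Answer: -4962266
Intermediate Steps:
s(I) = -3 + 2*I (s(I) = 2*I - 3 = -3 + 2*I)
G(s(21)) - 4962305 = (-3 + 2*21) - 4962305 = (-3 + 42) - 4962305 = 39 - 4962305 = -4962266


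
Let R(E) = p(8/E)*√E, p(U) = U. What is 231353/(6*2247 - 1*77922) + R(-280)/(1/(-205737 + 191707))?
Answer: -231353/64440 + 5612*I*√70/7 ≈ -3.5902 + 6707.6*I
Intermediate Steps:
R(E) = 8/√E (R(E) = (8/E)*√E = 8/√E)
231353/(6*2247 - 1*77922) + R(-280)/(1/(-205737 + 191707)) = 231353/(6*2247 - 1*77922) + (8/√(-280))/(1/(-205737 + 191707)) = 231353/(13482 - 77922) + (8*(-I*√70/140))/(1/(-14030)) = 231353/(-64440) + (-2*I*√70/35)/(-1/14030) = 231353*(-1/64440) - 2*I*√70/35*(-14030) = -231353/64440 + 5612*I*√70/7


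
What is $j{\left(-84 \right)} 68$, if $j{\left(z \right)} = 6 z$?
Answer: $-34272$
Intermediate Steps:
$j{\left(-84 \right)} 68 = 6 \left(-84\right) 68 = \left(-504\right) 68 = -34272$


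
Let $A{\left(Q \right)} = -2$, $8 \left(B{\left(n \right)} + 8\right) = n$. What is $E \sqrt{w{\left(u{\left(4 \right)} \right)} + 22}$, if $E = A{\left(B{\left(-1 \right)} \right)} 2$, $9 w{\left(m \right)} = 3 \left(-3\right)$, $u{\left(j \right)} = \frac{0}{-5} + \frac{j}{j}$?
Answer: $- 4 \sqrt{21} \approx -18.33$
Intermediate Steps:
$B{\left(n \right)} = -8 + \frac{n}{8}$
$u{\left(j \right)} = 1$ ($u{\left(j \right)} = 0 \left(- \frac{1}{5}\right) + 1 = 0 + 1 = 1$)
$w{\left(m \right)} = -1$ ($w{\left(m \right)} = \frac{3 \left(-3\right)}{9} = \frac{1}{9} \left(-9\right) = -1$)
$E = -4$ ($E = \left(-2\right) 2 = -4$)
$E \sqrt{w{\left(u{\left(4 \right)} \right)} + 22} = - 4 \sqrt{-1 + 22} = - 4 \sqrt{21}$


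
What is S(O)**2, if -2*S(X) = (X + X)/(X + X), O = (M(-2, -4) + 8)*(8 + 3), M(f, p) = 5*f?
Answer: 1/4 ≈ 0.25000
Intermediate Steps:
O = -22 (O = (5*(-2) + 8)*(8 + 3) = (-10 + 8)*11 = -2*11 = -22)
S(X) = -1/2 (S(X) = -(X + X)/(2*(X + X)) = -2*X/(2*(2*X)) = -2*X*1/(2*X)/2 = -1/2*1 = -1/2)
S(O)**2 = (-1/2)**2 = 1/4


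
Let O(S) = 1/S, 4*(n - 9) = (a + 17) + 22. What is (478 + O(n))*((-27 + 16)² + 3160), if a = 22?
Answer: 152139970/97 ≈ 1.5685e+6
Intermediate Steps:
n = 97/4 (n = 9 + ((22 + 17) + 22)/4 = 9 + (39 + 22)/4 = 9 + (¼)*61 = 9 + 61/4 = 97/4 ≈ 24.250)
(478 + O(n))*((-27 + 16)² + 3160) = (478 + 1/(97/4))*((-27 + 16)² + 3160) = (478 + 4/97)*((-11)² + 3160) = 46370*(121 + 3160)/97 = (46370/97)*3281 = 152139970/97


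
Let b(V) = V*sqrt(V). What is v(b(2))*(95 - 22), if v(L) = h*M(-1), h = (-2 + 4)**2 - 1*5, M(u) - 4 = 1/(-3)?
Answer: -803/3 ≈ -267.67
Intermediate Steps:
M(u) = 11/3 (M(u) = 4 + 1/(-3) = 4 - 1/3 = 11/3)
b(V) = V**(3/2)
h = -1 (h = 2**2 - 5 = 4 - 5 = -1)
v(L) = -11/3 (v(L) = -1*11/3 = -11/3)
v(b(2))*(95 - 22) = -11*(95 - 22)/3 = -11/3*73 = -803/3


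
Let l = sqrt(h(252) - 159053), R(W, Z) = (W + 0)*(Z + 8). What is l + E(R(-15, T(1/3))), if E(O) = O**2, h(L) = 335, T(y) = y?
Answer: 15625 + I*sqrt(158718) ≈ 15625.0 + 398.39*I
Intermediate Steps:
R(W, Z) = W*(8 + Z)
l = I*sqrt(158718) (l = sqrt(335 - 159053) = sqrt(-158718) = I*sqrt(158718) ≈ 398.39*I)
l + E(R(-15, T(1/3))) = I*sqrt(158718) + (-15*(8 + 1/3))**2 = I*sqrt(158718) + (-15*25/3)**2 = I*sqrt(158718) + (-125)**2 = I*sqrt(158718) + 15625 = 15625 + I*sqrt(158718)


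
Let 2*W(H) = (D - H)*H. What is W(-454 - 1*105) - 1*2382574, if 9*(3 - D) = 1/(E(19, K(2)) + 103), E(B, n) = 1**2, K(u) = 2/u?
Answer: -365709989/144 ≈ -2.5397e+6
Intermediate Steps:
E(B, n) = 1
D = 2807/936 (D = 3 - 1/(9*(1 + 103)) = 3 - 1/9/104 = 3 - 1/9*1/104 = 3 - 1/936 = 2807/936 ≈ 2.9989)
W(H) = H*(2807/936 - H)/2 (W(H) = ((2807/936 - H)*H)/2 = (H*(2807/936 - H))/2 = H*(2807/936 - H)/2)
W(-454 - 1*105) - 1*2382574 = (-454 - 1*105)*(2807 - 936*(-454 - 1*105))/1872 - 1*2382574 = (-454 - 105)*(2807 - 936*(-454 - 105))/1872 - 2382574 = (1/1872)*(-559)*(2807 - 936*(-559)) - 2382574 = (1/1872)*(-559)*(2807 + 523224) - 2382574 = (1/1872)*(-559)*526031 - 2382574 = -22619333/144 - 2382574 = -365709989/144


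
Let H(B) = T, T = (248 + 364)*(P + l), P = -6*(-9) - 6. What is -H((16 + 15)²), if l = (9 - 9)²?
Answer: -29376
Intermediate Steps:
P = 48 (P = 54 - 6 = 48)
l = 0 (l = 0² = 0)
T = 29376 (T = (248 + 364)*(48 + 0) = 612*48 = 29376)
H(B) = 29376
-H((16 + 15)²) = -1*29376 = -29376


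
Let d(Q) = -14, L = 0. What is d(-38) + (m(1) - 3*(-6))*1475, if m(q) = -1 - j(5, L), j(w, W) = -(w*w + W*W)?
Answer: 61936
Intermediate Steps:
j(w, W) = -W² - w² (j(w, W) = -(w² + W²) = -(W² + w²) = -W² - w²)
m(q) = 24 (m(q) = -1 - (-1*0² - 1*5²) = -1 - (-1*0 - 1*25) = -1 - (0 - 25) = -1 - 1*(-25) = -1 + 25 = 24)
d(-38) + (m(1) - 3*(-6))*1475 = -14 + (24 - 3*(-6))*1475 = -14 + (24 + 18)*1475 = -14 + 42*1475 = -14 + 61950 = 61936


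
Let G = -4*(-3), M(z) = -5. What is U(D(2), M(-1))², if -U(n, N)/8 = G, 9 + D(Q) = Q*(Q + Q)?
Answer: 9216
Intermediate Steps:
D(Q) = -9 + 2*Q² (D(Q) = -9 + Q*(Q + Q) = -9 + Q*(2*Q) = -9 + 2*Q²)
G = 12
U(n, N) = -96 (U(n, N) = -8*12 = -96)
U(D(2), M(-1))² = (-96)² = 9216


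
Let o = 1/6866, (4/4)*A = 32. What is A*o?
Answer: 16/3433 ≈ 0.0046606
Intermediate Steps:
A = 32
o = 1/6866 ≈ 0.00014565
A*o = 32*(1/6866) = 16/3433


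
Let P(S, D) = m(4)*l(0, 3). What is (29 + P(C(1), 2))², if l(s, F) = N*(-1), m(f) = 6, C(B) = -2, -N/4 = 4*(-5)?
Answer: 203401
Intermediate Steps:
N = 80 (N = -16*(-5) = -4*(-20) = 80)
l(s, F) = -80 (l(s, F) = 80*(-1) = -80)
P(S, D) = -480 (P(S, D) = 6*(-80) = -480)
(29 + P(C(1), 2))² = (29 - 480)² = (-451)² = 203401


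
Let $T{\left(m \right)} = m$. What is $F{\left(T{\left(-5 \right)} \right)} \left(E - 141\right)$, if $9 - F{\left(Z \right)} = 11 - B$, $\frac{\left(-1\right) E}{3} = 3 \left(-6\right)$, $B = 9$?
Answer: $-609$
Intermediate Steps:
$E = 54$ ($E = - 3 \cdot 3 \left(-6\right) = \left(-3\right) \left(-18\right) = 54$)
$F{\left(Z \right)} = 7$ ($F{\left(Z \right)} = 9 - \left(11 - 9\right) = 9 - 2 = 7$)
$F{\left(T{\left(-5 \right)} \right)} \left(E - 141\right) = 7 \left(54 - 141\right) = 7 \left(-87\right) = -609$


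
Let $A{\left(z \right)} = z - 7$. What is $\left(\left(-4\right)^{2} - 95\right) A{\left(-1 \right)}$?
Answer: $632$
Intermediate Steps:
$A{\left(z \right)} = -7 + z$ ($A{\left(z \right)} = z - 7 = -7 + z$)
$\left(\left(-4\right)^{2} - 95\right) A{\left(-1 \right)} = \left(\left(-4\right)^{2} - 95\right) \left(-7 - 1\right) = \left(16 - 95\right) \left(-8\right) = \left(-79\right) \left(-8\right) = 632$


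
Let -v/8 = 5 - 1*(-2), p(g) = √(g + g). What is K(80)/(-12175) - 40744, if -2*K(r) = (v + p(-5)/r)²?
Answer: -40744 + (4480 - I*√10)²/155840000 ≈ -40744.0 - 0.00018181*I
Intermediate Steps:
p(g) = √2*√g (p(g) = √(2*g) = √2*√g)
v = -56 (v = -8*(5 - 1*(-2)) = -8*(5 + 2) = -8*7 = -56)
K(r) = -(-56 + I*√10/r)²/2 (K(r) = -(-56 + (√2*√(-5))/r)²/2 = -(-56 + (√2*(I*√5))/r)²/2 = -(-56 + (I*√10)/r)²/2 = -(-56 + I*√10/r)²/2)
K(80)/(-12175) - 40744 = -½*(56*80 - I*√10)²/80²/(-12175) - 40744 = -½*1/6400*(4480 - I*√10)²*(-1/12175) - 40744 = -(4480 - I*√10)²/12800*(-1/12175) - 40744 = (4480 - I*√10)²/155840000 - 40744 = -40744 + (4480 - I*√10)²/155840000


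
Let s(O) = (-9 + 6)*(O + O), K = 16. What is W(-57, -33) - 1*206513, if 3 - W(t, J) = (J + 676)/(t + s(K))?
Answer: -31595387/153 ≈ -2.0651e+5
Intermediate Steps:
s(O) = -6*O
W(t, J) = 3 - (676 + J)/(-96 + t) (W(t, J) = 3 - (J + 676)/(t - 6*16) = 3 - (676 + J)/(t - 96) = 3 - (676 + J)/(-96 + t))
W(-57, -33) - 1*206513 = (-964 - 1*(-33) + 3*(-57))/(-96 - 57) - 1*206513 = (-964 + 33 - 171)/(-153) - 206513 = -1/153*(-1102) - 206513 = 1102/153 - 206513 = -31595387/153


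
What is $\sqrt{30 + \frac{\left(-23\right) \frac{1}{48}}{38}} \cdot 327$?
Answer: $\frac{109 \sqrt{6235458}}{152} \approx 1790.7$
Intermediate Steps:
$\sqrt{30 + \frac{\left(-23\right) \frac{1}{48}}{38}} \cdot 327 = \sqrt{30 + \left(-23\right) \frac{1}{48} \cdot \frac{1}{38}} \cdot 327 = \sqrt{30 - \frac{23}{1824}} \cdot 327 = \sqrt{\frac{54697}{1824}} \cdot 327 = \frac{\sqrt{6235458}}{456} \cdot 327 = \frac{109 \sqrt{6235458}}{152}$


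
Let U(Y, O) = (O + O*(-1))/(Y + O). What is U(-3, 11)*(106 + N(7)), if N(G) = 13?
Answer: 0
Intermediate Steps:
U(Y, O) = 0 (U(Y, O) = (O - O)/(O + Y) = 0/(O + Y) = 0)
U(-3, 11)*(106 + N(7)) = 0*(106 + 13) = 0*119 = 0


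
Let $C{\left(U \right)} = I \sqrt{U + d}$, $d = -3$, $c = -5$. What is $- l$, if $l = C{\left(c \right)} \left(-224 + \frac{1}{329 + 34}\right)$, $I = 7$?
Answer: $\frac{1138354 i \sqrt{2}}{363} \approx 4434.9 i$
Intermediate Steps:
$C{\left(U \right)} = 7 \sqrt{-3 + U}$ ($C{\left(U \right)} = 7 \sqrt{U - 3} = 7 \sqrt{-3 + U}$)
$l = - \frac{1138354 i \sqrt{2}}{363}$ ($l = 7 \sqrt{-3 - 5} \left(-224 + \frac{1}{329 + 34}\right) = 7 \sqrt{-8} \left(-224 + \frac{1}{363}\right) = 7 \cdot 2 i \sqrt{2} \left(-224 + \frac{1}{363}\right) = 14 i \sqrt{2} \left(- \frac{81311}{363}\right) = - \frac{1138354 i \sqrt{2}}{363} \approx - 4434.9 i$)
$- l = - \frac{\left(-1138354\right) i \sqrt{2}}{363} = \frac{1138354 i \sqrt{2}}{363}$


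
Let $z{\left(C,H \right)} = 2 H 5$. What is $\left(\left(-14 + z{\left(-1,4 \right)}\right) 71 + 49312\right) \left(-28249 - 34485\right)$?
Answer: $-3209345972$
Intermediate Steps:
$z{\left(C,H \right)} = 10 H$
$\left(\left(-14 + z{\left(-1,4 \right)}\right) 71 + 49312\right) \left(-28249 - 34485\right) = \left(\left(-14 + 10 \cdot 4\right) 71 + 49312\right) \left(-28249 - 34485\right) = \left(\left(-14 + 40\right) 71 + 49312\right) \left(-62734\right) = \left(26 \cdot 71 + 49312\right) \left(-62734\right) = \left(1846 + 49312\right) \left(-62734\right) = 51158 \left(-62734\right) = -3209345972$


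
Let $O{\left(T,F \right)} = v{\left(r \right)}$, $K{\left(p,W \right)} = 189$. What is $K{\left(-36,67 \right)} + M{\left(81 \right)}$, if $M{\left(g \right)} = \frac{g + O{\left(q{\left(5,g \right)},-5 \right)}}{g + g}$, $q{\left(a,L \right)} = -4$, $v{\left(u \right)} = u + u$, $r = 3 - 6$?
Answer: $\frac{10231}{54} \approx 189.46$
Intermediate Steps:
$r = -3$ ($r = 3 - 6 = -3$)
$v{\left(u \right)} = 2 u$
$O{\left(T,F \right)} = -6$ ($O{\left(T,F \right)} = 2 \left(-3\right) = -6$)
$M{\left(g \right)} = \frac{-6 + g}{2 g}$ ($M{\left(g \right)} = \frac{g - 6}{g + g} = \frac{-6 + g}{2 g}$)
$K{\left(-36,67 \right)} + M{\left(81 \right)} = 189 + \frac{-6 + 81}{2 \cdot 81} = 189 + \frac{1}{2} \cdot \frac{1}{81} \cdot 75 = 189 + \frac{25}{54} = \frac{10231}{54}$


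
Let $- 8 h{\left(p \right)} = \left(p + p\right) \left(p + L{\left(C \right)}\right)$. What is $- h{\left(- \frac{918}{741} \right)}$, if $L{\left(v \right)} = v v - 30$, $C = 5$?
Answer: $\frac{235773}{122018} \approx 1.9323$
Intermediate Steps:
$L{\left(v \right)} = -30 + v^{2}$ ($L{\left(v \right)} = v^{2} - 30 = -30 + v^{2}$)
$h{\left(p \right)} = - \frac{p \left(-5 + p\right)}{4}$ ($h{\left(p \right)} = - \frac{\left(p + p\right) \left(p - \left(30 - 5^{2}\right)\right)}{8} = - \frac{2 p \left(p + \left(-30 + 25\right)\right)}{8} = - \frac{2 p \left(p - 5\right)}{8} = - \frac{2 p \left(-5 + p\right)}{8} = - \frac{p \left(-5 + p\right)}{4}$)
$- h{\left(- \frac{918}{741} \right)} = - \frac{- \frac{918}{741} \left(5 - - \frac{918}{741}\right)}{4} = - \frac{\left(-918\right) \frac{1}{741} \left(5 - \left(-918\right) \frac{1}{741}\right)}{4} = - \frac{\left(-306\right) \left(5 - - \frac{306}{247}\right)}{4 \cdot 247} = - \frac{\left(-306\right) \left(5 + \frac{306}{247}\right)}{4 \cdot 247} = - \frac{\left(-306\right) 1541}{4 \cdot 247 \cdot 247} = \left(-1\right) \left(- \frac{235773}{122018}\right) = \frac{235773}{122018}$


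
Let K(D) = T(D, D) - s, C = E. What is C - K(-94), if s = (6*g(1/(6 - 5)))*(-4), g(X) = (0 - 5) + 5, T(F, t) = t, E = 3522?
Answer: 3616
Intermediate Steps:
C = 3522
g(X) = 0 (g(X) = -5 + 5 = 0)
s = 0 (s = (6*0)*(-4) = 0*(-4) = 0)
K(D) = D (K(D) = D - 1*0 = D + 0 = D)
C - K(-94) = 3522 - 1*(-94) = 3522 + 94 = 3616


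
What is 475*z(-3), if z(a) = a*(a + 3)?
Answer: 0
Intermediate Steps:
z(a) = a*(3 + a)
475*z(-3) = 475*(-3*(3 - 3)) = 475*(-3*0) = 475*0 = 0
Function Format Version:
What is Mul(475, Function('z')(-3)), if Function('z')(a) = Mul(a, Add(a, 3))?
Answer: 0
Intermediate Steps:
Function('z')(a) = Mul(a, Add(3, a))
Mul(475, Function('z')(-3)) = Mul(475, Mul(-3, Add(3, -3))) = Mul(475, Mul(-3, 0)) = Mul(475, 0) = 0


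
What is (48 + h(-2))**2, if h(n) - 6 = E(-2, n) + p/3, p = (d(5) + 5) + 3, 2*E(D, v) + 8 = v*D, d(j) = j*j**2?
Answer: 83521/9 ≈ 9280.1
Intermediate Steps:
d(j) = j**3
E(D, v) = -4 + D*v/2 (E(D, v) = -4 + (v*D)/2 = -4 + (D*v)/2 = -4 + D*v/2)
p = 133 (p = (5**3 + 5) + 3 = (125 + 5) + 3 = 130 + 3 = 133)
h(n) = 139/3 - n (h(n) = 6 + ((-4 + (1/2)*(-2)*n) + 133/3) = 6 + ((-4 - n) + (1/3)*133) = 6 + ((-4 - n) + 133/3) = 6 + (121/3 - n) = 139/3 - n)
(48 + h(-2))**2 = (48 + (139/3 - 1*(-2)))**2 = (48 + (139/3 + 2))**2 = (48 + 145/3)**2 = (289/3)**2 = 83521/9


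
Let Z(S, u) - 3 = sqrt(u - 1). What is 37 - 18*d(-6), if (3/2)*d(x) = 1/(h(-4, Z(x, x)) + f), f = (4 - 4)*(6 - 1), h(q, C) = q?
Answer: 40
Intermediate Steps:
Z(S, u) = 3 + sqrt(-1 + u) (Z(S, u) = 3 + sqrt(u - 1) = 3 + sqrt(-1 + u))
f = 0 (f = 0*5 = 0)
d(x) = -1/6 (d(x) = 2/(3*(-4 + 0)) = (2/3)/(-4) = (2/3)*(-1/4) = -1/6)
37 - 18*d(-6) = 37 - 18*(-1/6) = 37 + 3 = 40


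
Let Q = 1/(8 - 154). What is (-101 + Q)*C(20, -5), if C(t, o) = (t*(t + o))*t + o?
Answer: -88408265/146 ≈ -6.0554e+5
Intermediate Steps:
C(t, o) = o + t**2*(o + t) (C(t, o) = (t*(o + t))*t + o = t**2*(o + t) + o = o + t**2*(o + t))
Q = -1/146 (Q = 1/(-146) = -1/146 ≈ -0.0068493)
(-101 + Q)*C(20, -5) = (-101 - 1/146)*(-5 + 20**3 - 5*20**2) = -14747*(-5 + 8000 - 5*400)/146 = -14747*(-5 + 8000 - 2000)/146 = -14747/146*5995 = -88408265/146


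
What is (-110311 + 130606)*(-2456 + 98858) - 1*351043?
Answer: 1956127547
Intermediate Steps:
(-110311 + 130606)*(-2456 + 98858) - 1*351043 = 20295*96402 - 351043 = 1956478590 - 351043 = 1956127547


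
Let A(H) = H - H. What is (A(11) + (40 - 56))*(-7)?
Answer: 112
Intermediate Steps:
A(H) = 0
(A(11) + (40 - 56))*(-7) = (0 + (40 - 56))*(-7) = (0 - 16)*(-7) = -16*(-7) = 112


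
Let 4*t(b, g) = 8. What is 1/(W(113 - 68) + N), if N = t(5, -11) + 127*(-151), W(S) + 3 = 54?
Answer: -1/19124 ≈ -5.2290e-5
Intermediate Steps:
t(b, g) = 2 (t(b, g) = (¼)*8 = 2)
W(S) = 51 (W(S) = -3 + 54 = 51)
N = -19175 (N = 2 + 127*(-151) = 2 - 19177 = -19175)
1/(W(113 - 68) + N) = 1/(51 - 19175) = 1/(-19124) = -1/19124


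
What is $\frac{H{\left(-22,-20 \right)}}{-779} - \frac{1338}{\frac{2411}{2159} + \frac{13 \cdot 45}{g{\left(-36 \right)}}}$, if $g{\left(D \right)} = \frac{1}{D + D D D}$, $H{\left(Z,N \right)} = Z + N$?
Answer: $\frac{2479103476716}{45939728601851} \approx 0.053964$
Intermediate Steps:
$H{\left(Z,N \right)} = N + Z$
$g{\left(D \right)} = \frac{1}{D + D^{3}}$ ($g{\left(D \right)} = \frac{1}{D + D D^{2}} = \frac{1}{D + D^{3}}$)
$\frac{H{\left(-22,-20 \right)}}{-779} - \frac{1338}{\frac{2411}{2159} + \frac{13 \cdot 45}{g{\left(-36 \right)}}} = \frac{-20 - 22}{-779} - \frac{1338}{\frac{2411}{2159} + \frac{13 \cdot 45}{\frac{1}{-36 + \left(-36\right)^{3}}}} = \left(-42\right) \left(- \frac{1}{779}\right) - \frac{1338}{2411 \cdot \frac{1}{2159} + \frac{585}{\frac{1}{-36 - 46656}}} = \frac{42}{779} - \frac{1338}{\frac{2411}{2159} + \frac{585}{\frac{1}{-46692}}} = \frac{42}{779} - \frac{1338}{\frac{2411}{2159} + \frac{585}{- \frac{1}{46692}}} = \frac{42}{779} - \frac{1338}{\frac{2411}{2159} + 585 \left(-46692\right)} = \frac{42}{779} - \frac{1338}{\frac{2411}{2159} - 27314820} = \frac{42}{779} - \frac{1338}{- \frac{58972693969}{2159}} = \frac{42}{779} - - \frac{2888742}{58972693969} = \frac{42}{779} + \frac{2888742}{58972693969} = \frac{2479103476716}{45939728601851}$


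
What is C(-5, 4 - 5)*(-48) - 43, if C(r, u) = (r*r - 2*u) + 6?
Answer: -1627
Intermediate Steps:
C(r, u) = 6 + r² - 2*u (C(r, u) = (r² - 2*u) + 6 = 6 + r² - 2*u)
C(-5, 4 - 5)*(-48) - 43 = (6 + (-5)² - 2*(4 - 5))*(-48) - 43 = (6 + 25 - 2*(-1))*(-48) - 43 = (6 + 25 + 2)*(-48) - 43 = 33*(-48) - 43 = -1584 - 43 = -1627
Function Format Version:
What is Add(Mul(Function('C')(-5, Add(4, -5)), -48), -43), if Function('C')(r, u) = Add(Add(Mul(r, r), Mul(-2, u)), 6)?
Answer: -1627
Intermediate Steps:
Function('C')(r, u) = Add(6, Pow(r, 2), Mul(-2, u)) (Function('C')(r, u) = Add(Add(Pow(r, 2), Mul(-2, u)), 6) = Add(6, Pow(r, 2), Mul(-2, u)))
Add(Mul(Function('C')(-5, Add(4, -5)), -48), -43) = Add(Mul(Add(6, Pow(-5, 2), Mul(-2, Add(4, -5))), -48), -43) = Add(Mul(Add(6, 25, Mul(-2, -1)), -48), -43) = Add(Mul(Add(6, 25, 2), -48), -43) = Add(Mul(33, -48), -43) = Add(-1584, -43) = -1627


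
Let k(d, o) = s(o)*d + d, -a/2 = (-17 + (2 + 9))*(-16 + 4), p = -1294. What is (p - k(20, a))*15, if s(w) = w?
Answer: 23490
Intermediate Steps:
a = -144 (a = -2*(-17 + (2 + 9))*(-16 + 4) = -2*(-17 + 11)*(-12) = -(-12)*(-12) = -2*72 = -144)
k(d, o) = d + d*o (k(d, o) = o*d + d = d*o + d = d + d*o)
(p - k(20, a))*15 = (-1294 - 20*(1 - 144))*15 = (-1294 - 20*(-143))*15 = (-1294 - 1*(-2860))*15 = (-1294 + 2860)*15 = 1566*15 = 23490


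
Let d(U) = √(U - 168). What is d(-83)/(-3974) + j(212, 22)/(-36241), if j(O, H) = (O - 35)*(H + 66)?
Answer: -15576/36241 - I*√251/3974 ≈ -0.42979 - 0.0039867*I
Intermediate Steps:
d(U) = √(-168 + U)
j(O, H) = (-35 + O)*(66 + H)
d(-83)/(-3974) + j(212, 22)/(-36241) = √(-168 - 83)/(-3974) + (-2310 - 35*22 + 66*212 + 22*212)/(-36241) = √(-251)*(-1/3974) + (-2310 - 770 + 13992 + 4664)*(-1/36241) = (I*√251)*(-1/3974) + 15576*(-1/36241) = -I*√251/3974 - 15576/36241 = -15576/36241 - I*√251/3974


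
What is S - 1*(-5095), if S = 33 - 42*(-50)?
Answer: 7228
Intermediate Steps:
S = 2133 (S = 33 + 2100 = 2133)
S - 1*(-5095) = 2133 - 1*(-5095) = 2133 + 5095 = 7228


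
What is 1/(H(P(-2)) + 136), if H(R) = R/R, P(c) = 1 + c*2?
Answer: 1/137 ≈ 0.0072993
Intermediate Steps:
P(c) = 1 + 2*c
H(R) = 1
1/(H(P(-2)) + 136) = 1/(1 + 136) = 1/137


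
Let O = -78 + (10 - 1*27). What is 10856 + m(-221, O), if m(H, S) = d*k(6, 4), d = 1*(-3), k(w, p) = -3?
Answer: 10865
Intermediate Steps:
O = -95 (O = -78 + (10 - 27) = -78 - 17 = -95)
d = -3
m(H, S) = 9 (m(H, S) = -3*(-3) = 9)
10856 + m(-221, O) = 10856 + 9 = 10865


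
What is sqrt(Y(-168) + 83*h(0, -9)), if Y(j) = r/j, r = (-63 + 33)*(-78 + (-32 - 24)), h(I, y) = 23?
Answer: sqrt(369474)/14 ≈ 43.417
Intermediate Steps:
r = 4020 (r = -30*(-78 - 56) = -30*(-134) = 4020)
Y(j) = 4020/j
sqrt(Y(-168) + 83*h(0, -9)) = sqrt(4020/(-168) + 83*23) = sqrt(4020*(-1/168) + 1909) = sqrt(-335/14 + 1909) = sqrt(26391/14) = sqrt(369474)/14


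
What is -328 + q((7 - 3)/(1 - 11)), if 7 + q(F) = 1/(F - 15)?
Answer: -25800/77 ≈ -335.06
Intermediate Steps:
q(F) = -7 + 1/(-15 + F) (q(F) = -7 + 1/(F - 15) = -7 + 1/(-15 + F))
-328 + q((7 - 3)/(1 - 11)) = -328 + (106 - 7*(7 - 3)/(1 - 11))/(-15 + (7 - 3)/(1 - 11)) = -328 + (106 - 28/(-10))/(-15 + 4/(-10)) = -328 + (106 - 28*(-1)/10)/(-15 + 4*(-1/10)) = -328 + (106 - 7*(-2/5))/(-15 - 2/5) = -328 + (106 + 14/5)/(-77/5) = -328 - 5/77*544/5 = -328 - 544/77 = -25800/77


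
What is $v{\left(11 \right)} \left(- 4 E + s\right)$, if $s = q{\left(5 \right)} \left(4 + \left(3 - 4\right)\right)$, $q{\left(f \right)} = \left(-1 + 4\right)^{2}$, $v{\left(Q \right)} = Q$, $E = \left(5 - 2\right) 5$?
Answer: $-363$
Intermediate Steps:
$E = 15$ ($E = 3 \cdot 5 = 15$)
$q{\left(f \right)} = 9$ ($q{\left(f \right)} = 3^{2} = 9$)
$s = 27$ ($s = 9 \left(4 + \left(3 - 4\right)\right) = 9 \left(4 - 1\right) = 9 \cdot 3 = 27$)
$v{\left(11 \right)} \left(- 4 E + s\right) = 11 \left(\left(-4\right) 15 + 27\right) = 11 \left(-60 + 27\right) = 11 \left(-33\right) = -363$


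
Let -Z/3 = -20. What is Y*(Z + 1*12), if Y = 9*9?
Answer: 5832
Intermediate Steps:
Z = 60 (Z = -3*(-20) = 60)
Y = 81
Y*(Z + 1*12) = 81*(60 + 1*12) = 81*(60 + 12) = 81*72 = 5832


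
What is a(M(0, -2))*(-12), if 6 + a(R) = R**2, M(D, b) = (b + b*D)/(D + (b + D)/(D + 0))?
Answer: 72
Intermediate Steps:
M(D, b) = (b + D*b)/(D + (D + b)/D)
a(R) = -6 + R**2
a(M(0, -2))*(-12) = (-6 + (0*(-2)*(1 + 0)/(0 - 2 + 0**2))**2)*(-12) = (-6 + (0*(-2)*1/(0 - 2 + 0))**2)*(-12) = (-6 + (0*(-2)*1/(-2))**2)*(-12) = (-6 + (0*(-2)*(-1/2)*1)**2)*(-12) = (-6 + 0**2)*(-12) = (-6 + 0)*(-12) = -6*(-12) = 72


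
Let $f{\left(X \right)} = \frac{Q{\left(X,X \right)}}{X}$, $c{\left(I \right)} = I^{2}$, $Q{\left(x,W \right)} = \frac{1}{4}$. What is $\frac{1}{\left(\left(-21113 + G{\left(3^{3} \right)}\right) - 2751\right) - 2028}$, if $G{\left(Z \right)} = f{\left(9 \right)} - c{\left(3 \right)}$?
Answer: $- \frac{36}{932435} \approx -3.8609 \cdot 10^{-5}$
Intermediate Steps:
$Q{\left(x,W \right)} = \frac{1}{4}$
$f{\left(X \right)} = \frac{1}{4 X}$
$G{\left(Z \right)} = - \frac{323}{36}$ ($G{\left(Z \right)} = \frac{1}{4 \cdot 9} - 3^{2} = \frac{1}{4} \cdot \frac{1}{9} - 9 = \frac{1}{36} - 9 = - \frac{323}{36}$)
$\frac{1}{\left(\left(-21113 + G{\left(3^{3} \right)}\right) - 2751\right) - 2028} = \frac{1}{\left(\left(-21113 - \frac{323}{36}\right) - 2751\right) - 2028} = \frac{1}{\left(- \frac{760391}{36} - 2751\right) - 2028} = \frac{1}{- \frac{859427}{36} - 2028} = \frac{1}{- \frac{932435}{36}} = - \frac{36}{932435}$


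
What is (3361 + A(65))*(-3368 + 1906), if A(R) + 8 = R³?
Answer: -406403836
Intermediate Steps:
A(R) = -8 + R³
(3361 + A(65))*(-3368 + 1906) = (3361 + (-8 + 65³))*(-3368 + 1906) = (3361 + (-8 + 274625))*(-1462) = (3361 + 274617)*(-1462) = 277978*(-1462) = -406403836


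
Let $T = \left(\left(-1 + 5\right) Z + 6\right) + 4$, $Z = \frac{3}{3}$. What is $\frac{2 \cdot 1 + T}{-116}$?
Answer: $- \frac{4}{29} \approx -0.13793$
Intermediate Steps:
$Z = 1$ ($Z = 3 \cdot \frac{1}{3} = 1$)
$T = 14$ ($T = \left(\left(-1 + 5\right) 1 + 6\right) + 4 = \left(4 \cdot 1 + 6\right) + 4 = \left(4 + 6\right) + 4 = 10 + 4 = 14$)
$\frac{2 \cdot 1 + T}{-116} = \frac{2 \cdot 1 + 14}{-116} = \left(2 + 14\right) \left(- \frac{1}{116}\right) = 16 \left(- \frac{1}{116}\right) = - \frac{4}{29}$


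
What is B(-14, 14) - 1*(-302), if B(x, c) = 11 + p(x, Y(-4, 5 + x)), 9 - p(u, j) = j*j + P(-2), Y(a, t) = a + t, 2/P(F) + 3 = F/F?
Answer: 154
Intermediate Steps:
P(F) = -1 (P(F) = 2/(-3 + F/F) = 2/(-3 + 1) = 2/(-2) = 2*(-1/2) = -1)
p(u, j) = 10 - j**2 (p(u, j) = 9 - (j*j - 1) = 9 - (j**2 - 1) = 9 - (-1 + j**2) = 9 + (1 - j**2) = 10 - j**2)
B(x, c) = 21 - (1 + x)**2 (B(x, c) = 11 + (10 - (-4 + (5 + x))**2) = 11 + (10 - (1 + x)**2) = 21 - (1 + x)**2)
B(-14, 14) - 1*(-302) = (21 - (1 - 14)**2) - 1*(-302) = (21 - 1*(-13)**2) + 302 = (21 - 1*169) + 302 = (21 - 169) + 302 = -148 + 302 = 154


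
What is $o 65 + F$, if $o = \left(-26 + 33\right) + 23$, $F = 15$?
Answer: $1965$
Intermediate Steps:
$o = 30$ ($o = 7 + 23 = 30$)
$o 65 + F = 30 \cdot 65 + 15 = 1950 + 15 = 1965$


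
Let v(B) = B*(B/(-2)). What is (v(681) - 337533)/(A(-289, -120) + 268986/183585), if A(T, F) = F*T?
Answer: -69690518265/4244664524 ≈ -16.418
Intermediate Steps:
v(B) = -B²/2 (v(B) = B*(B*(-½)) = B*(-B/2) = -B²/2)
(v(681) - 337533)/(A(-289, -120) + 268986/183585) = (-½*681² - 337533)/(-120*(-289) + 268986/183585) = (-½*463761 - 337533)/(34680 + 268986*(1/183585)) = (-463761/2 - 337533)/(34680 + 89662/61195) = -1138827/(2*2122332262/61195) = -1138827/2*61195/2122332262 = -69690518265/4244664524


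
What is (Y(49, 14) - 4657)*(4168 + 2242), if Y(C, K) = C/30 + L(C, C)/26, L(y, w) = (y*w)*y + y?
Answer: -32128843/39 ≈ -8.2382e+5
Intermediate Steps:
L(y, w) = y + w*y² (L(y, w) = (w*y)*y + y = w*y² + y = y + w*y²)
Y(C, K) = C/30 + C*(1 + C²)/26 (Y(C, K) = C/30 + (C*(1 + C*C))/26 = C*(1/30) + (C*(1 + C²))*(1/26) = C/30 + C*(1 + C²)/26)
(Y(49, 14) - 4657)*(4168 + 2242) = ((1/390)*49*(28 + 15*49²) - 4657)*(4168 + 2242) = ((1/390)*49*(28 + 15*2401) - 4657)*6410 = ((1/390)*49*(28 + 36015) - 4657)*6410 = ((1/390)*49*36043 - 4657)*6410 = (1766107/390 - 4657)*6410 = -50123/390*6410 = -32128843/39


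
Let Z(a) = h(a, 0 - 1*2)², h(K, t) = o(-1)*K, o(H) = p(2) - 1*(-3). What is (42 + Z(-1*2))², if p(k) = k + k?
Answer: 56644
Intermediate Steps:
p(k) = 2*k
o(H) = 7 (o(H) = 2*2 - 1*(-3) = 4 + 3 = 7)
h(K, t) = 7*K
Z(a) = 49*a² (Z(a) = (7*a)² = 49*a²)
(42 + Z(-1*2))² = (42 + 49*(-1*2)²)² = (42 + 49*(-2)²)² = (42 + 49*4)² = (42 + 196)² = 238² = 56644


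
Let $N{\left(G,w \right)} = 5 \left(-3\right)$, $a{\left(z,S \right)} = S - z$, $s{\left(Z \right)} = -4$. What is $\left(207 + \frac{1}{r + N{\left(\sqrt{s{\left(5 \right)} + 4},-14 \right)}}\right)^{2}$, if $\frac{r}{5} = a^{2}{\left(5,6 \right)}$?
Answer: $\frac{4280761}{100} \approx 42808.0$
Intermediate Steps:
$N{\left(G,w \right)} = -15$
$r = 5$ ($r = 5 \left(6 - 5\right)^{2} = 5 \cdot 1^{2} = 5 \cdot 1 = 5$)
$\left(207 + \frac{1}{r + N{\left(\sqrt{s{\left(5 \right)} + 4},-14 \right)}}\right)^{2} = \left(207 + \frac{1}{5 - 15}\right)^{2} = \left(207 + \frac{1}{-10}\right)^{2} = \left(207 - \frac{1}{10}\right)^{2} = \left(\frac{2069}{10}\right)^{2} = \frac{4280761}{100}$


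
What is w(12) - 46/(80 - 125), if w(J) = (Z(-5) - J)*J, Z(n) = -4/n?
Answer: -6002/45 ≈ -133.38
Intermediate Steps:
w(J) = J*(⅘ - J) (w(J) = (-4/(-5) - J)*J = (-4*(-⅕) - J)*J = (⅘ - J)*J = J*(⅘ - J))
w(12) - 46/(80 - 125) = (⅕)*12*(4 - 5*12) - 46/(80 - 125) = (⅕)*12*(4 - 60) - 46/(-45) = (⅕)*12*(-56) - 46*(-1/45) = -672/5 + 46/45 = -6002/45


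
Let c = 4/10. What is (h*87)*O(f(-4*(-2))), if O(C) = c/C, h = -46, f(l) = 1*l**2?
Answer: -2001/80 ≈ -25.013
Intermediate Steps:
f(l) = l**2
c = 2/5 (c = 4*(1/10) = 2/5 ≈ 0.40000)
O(C) = 2/(5*C)
(h*87)*O(f(-4*(-2))) = (-46*87)*(2/(5*((-4*(-2))**2))) = -8004/(5*(8**2)) = -8004/(5*64) = -4002*1/160 = -2001/80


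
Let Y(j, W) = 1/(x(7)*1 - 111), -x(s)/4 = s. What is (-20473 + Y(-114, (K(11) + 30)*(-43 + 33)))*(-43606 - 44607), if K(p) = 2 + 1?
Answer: 251031968324/139 ≈ 1.8060e+9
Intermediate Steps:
K(p) = 3
x(s) = -4*s
Y(j, W) = -1/139 (Y(j, W) = 1/(-4*7*1 - 111) = 1/(-28*1 - 111) = 1/(-28 - 111) = 1/(-139) = -1/139)
(-20473 + Y(-114, (K(11) + 30)*(-43 + 33)))*(-43606 - 44607) = (-20473 - 1/139)*(-43606 - 44607) = -2845748/139*(-88213) = 251031968324/139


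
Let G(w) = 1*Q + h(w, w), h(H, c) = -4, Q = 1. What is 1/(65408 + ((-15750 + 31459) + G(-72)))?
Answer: 1/81114 ≈ 1.2328e-5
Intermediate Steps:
G(w) = -3 (G(w) = 1*1 - 4 = 1 - 4 = -3)
1/(65408 + ((-15750 + 31459) + G(-72))) = 1/(65408 + ((-15750 + 31459) - 3)) = 1/(65408 + (15709 - 3)) = 1/(65408 + 15706) = 1/81114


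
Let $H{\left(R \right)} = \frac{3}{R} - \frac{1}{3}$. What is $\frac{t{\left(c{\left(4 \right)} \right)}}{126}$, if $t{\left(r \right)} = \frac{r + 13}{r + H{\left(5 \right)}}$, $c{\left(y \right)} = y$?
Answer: $\frac{85}{2688} \approx 0.031622$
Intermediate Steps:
$H{\left(R \right)} = - \frac{1}{3} + \frac{3}{R}$ ($H{\left(R \right)} = \frac{3}{R} - \frac{1}{3} = - \frac{1}{3} + \frac{3}{R}$)
$t{\left(r \right)} = \frac{13 + r}{\frac{4}{15} + r}$ ($t{\left(r \right)} = \frac{r + 13}{r + \frac{9 - 5}{3 \cdot 5}} = \frac{13 + r}{r + \frac{1}{3} \cdot \frac{1}{5} \left(9 - 5\right)} = \frac{13 + r}{r + \frac{1}{3} \cdot \frac{1}{5} \cdot 4} = \frac{13 + r}{r + \frac{4}{15}} = \frac{13 + r}{\frac{4}{15} + r}$)
$\frac{t{\left(c{\left(4 \right)} \right)}}{126} = \frac{15 \frac{1}{4 + 15 \cdot 4} \left(13 + 4\right)}{126} = 15 \frac{1}{4 + 60} \cdot 17 \cdot \frac{1}{126} = 15 \cdot \frac{1}{64} \cdot 17 \cdot \frac{1}{126} = \frac{255}{64} \cdot \frac{1}{126} = \frac{85}{2688}$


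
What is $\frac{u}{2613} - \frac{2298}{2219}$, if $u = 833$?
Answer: $- \frac{4156247}{5798247} \approx -0.71681$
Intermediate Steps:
$\frac{u}{2613} - \frac{2298}{2219} = \frac{833}{2613} - \frac{2298}{2219} = - \frac{4156247}{5798247}$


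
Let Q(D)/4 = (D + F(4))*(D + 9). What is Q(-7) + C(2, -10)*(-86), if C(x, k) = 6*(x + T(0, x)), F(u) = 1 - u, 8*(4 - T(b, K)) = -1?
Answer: -6481/2 ≈ -3240.5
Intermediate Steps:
T(b, K) = 33/8 (T(b, K) = 4 - ⅛*(-1) = 4 + ⅛ = 33/8)
C(x, k) = 99/4 + 6*x (C(x, k) = 6*(x + 33/8) = 6*(33/8 + x) = 99/4 + 6*x)
Q(D) = 4*(-3 + D)*(9 + D) (Q(D) = 4*((D + (1 - 1*4))*(D + 9)) = 4*((D + (1 - 4))*(9 + D)) = 4*((D - 3)*(9 + D)) = 4*((-3 + D)*(9 + D)) = 4*(-3 + D)*(9 + D))
Q(-7) + C(2, -10)*(-86) = (-108 + 4*(-7)² + 24*(-7)) + (99/4 + 6*2)*(-86) = (-108 + 4*49 - 168) + (99/4 + 12)*(-86) = (-108 + 196 - 168) + (147/4)*(-86) = -80 - 6321/2 = -6481/2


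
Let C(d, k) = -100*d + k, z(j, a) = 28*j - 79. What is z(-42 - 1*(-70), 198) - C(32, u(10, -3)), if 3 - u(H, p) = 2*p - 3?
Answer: 3893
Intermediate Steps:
z(j, a) = -79 + 28*j
u(H, p) = 6 - 2*p (u(H, p) = 3 - (2*p - 3) = 3 - (-3 + 2*p) = 3 + (3 - 2*p) = 6 - 2*p)
C(d, k) = k - 100*d
z(-42 - 1*(-70), 198) - C(32, u(10, -3)) = (-79 + 28*(-42 - 1*(-70))) - ((6 - 2*(-3)) - 100*32) = (-79 + 28*(-42 + 70)) - ((6 + 6) - 3200) = (-79 + 28*28) - (12 - 3200) = (-79 + 784) - 1*(-3188) = 705 + 3188 = 3893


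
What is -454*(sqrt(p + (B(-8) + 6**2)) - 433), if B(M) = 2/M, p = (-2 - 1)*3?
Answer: 196582 - 227*sqrt(107) ≈ 1.9423e+5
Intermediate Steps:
p = -9 (p = -3*3 = -9)
-454*(sqrt(p + (B(-8) + 6**2)) - 433) = -454*(sqrt(-9 + (2/(-8) + 6**2)) - 433) = -454*(sqrt(-9 + (2*(-1/8) + 36)) - 433) = -454*(sqrt(-9 + (-1/4 + 36)) - 433) = -454*(sqrt(-9 + 143/4) - 433) = -454*(sqrt(107/4) - 433) = -454*(sqrt(107)/2 - 433) = -454*(-433 + sqrt(107)/2) = 196582 - 227*sqrt(107)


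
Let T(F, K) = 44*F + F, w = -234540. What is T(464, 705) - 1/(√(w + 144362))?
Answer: 20880 + I*√90178/90178 ≈ 20880.0 + 0.00333*I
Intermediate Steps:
T(F, K) = 45*F
T(464, 705) - 1/(√(w + 144362)) = 45*464 - 1/(√(-234540 + 144362)) = 20880 - 1/(√(-90178)) = 20880 - 1/(I*√90178) = 20880 - (-1)*I*√90178/90178 = 20880 + I*√90178/90178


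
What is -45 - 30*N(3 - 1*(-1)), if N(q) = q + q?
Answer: -285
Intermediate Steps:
N(q) = 2*q
-45 - 30*N(3 - 1*(-1)) = -45 - 60*(3 - 1*(-1)) = -45 - 60*(3 + 1) = -45 - 60*4 = -45 - 30*8 = -45 - 240 = -285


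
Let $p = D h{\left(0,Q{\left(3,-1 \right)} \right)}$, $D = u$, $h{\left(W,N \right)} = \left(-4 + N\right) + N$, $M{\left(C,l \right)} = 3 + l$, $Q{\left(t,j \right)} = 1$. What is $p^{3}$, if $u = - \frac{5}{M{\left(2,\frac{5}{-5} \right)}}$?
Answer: $125$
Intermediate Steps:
$h{\left(W,N \right)} = -4 + 2 N$
$u = - \frac{5}{2}$ ($u = - \frac{5}{3 + \frac{5}{-5}} = - \frac{5}{3 + 5 \left(- \frac{1}{5}\right)} = - \frac{5}{3 - 1} = - \frac{5}{2} \approx -2.5$)
$D = - \frac{5}{2} \approx -2.5$
$p = 5$ ($p = - \frac{5 \left(-4 + 2 \cdot 1\right)}{2} = - \frac{5 \left(-4 + 2\right)}{2} = \left(- \frac{5}{2}\right) \left(-2\right) = 5$)
$p^{3} = 5^{3} = 125$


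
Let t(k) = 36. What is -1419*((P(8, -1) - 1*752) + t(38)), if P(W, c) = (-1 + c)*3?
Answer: 1024518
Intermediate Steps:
P(W, c) = -3 + 3*c
-1419*((P(8, -1) - 1*752) + t(38)) = -1419*(((-3 + 3*(-1)) - 1*752) + 36) = -1419*(((-3 - 3) - 752) + 36) = -1419*((-6 - 752) + 36) = -1419*(-758 + 36) = -1419*(-722) = 1024518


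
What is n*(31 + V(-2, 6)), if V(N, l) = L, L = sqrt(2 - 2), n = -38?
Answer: -1178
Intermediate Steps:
L = 0 (L = sqrt(0) = 0)
V(N, l) = 0
n*(31 + V(-2, 6)) = -38*(31 + 0) = -38*31 = -1178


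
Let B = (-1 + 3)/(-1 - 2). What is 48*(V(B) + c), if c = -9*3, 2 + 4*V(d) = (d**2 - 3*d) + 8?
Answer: -3584/3 ≈ -1194.7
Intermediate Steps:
B = -2/3 (B = 2/(-3) = 2*(-1/3) = -2/3 ≈ -0.66667)
V(d) = 3/2 - 3*d/4 + d**2/4 (V(d) = -1/2 + ((d**2 - 3*d) + 8)/4 = -1/2 + (8 + d**2 - 3*d)/4 = -1/2 + (2 - 3*d/4 + d**2/4) = 3/2 - 3*d/4 + d**2/4)
c = -27
48*(V(B) + c) = 48*((3/2 - 3/4*(-2/3) + (-2/3)**2/4) - 27) = 48*((3/2 + 1/2 + (1/4)*(4/9)) - 27) = 48*((3/2 + 1/2 + 1/9) - 27) = 48*(19/9 - 27) = 48*(-224/9) = -3584/3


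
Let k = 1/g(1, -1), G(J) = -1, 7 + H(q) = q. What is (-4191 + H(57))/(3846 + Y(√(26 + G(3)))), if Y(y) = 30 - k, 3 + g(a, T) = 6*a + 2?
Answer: -20705/19379 ≈ -1.0684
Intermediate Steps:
H(q) = -7 + q
g(a, T) = -1 + 6*a (g(a, T) = -3 + (6*a + 2) = -3 + (2 + 6*a) = -1 + 6*a)
k = ⅕ (k = 1/(-1 + 6*1) = 1/(-1 + 6) = 1/5 = ⅕ ≈ 0.20000)
Y(y) = 149/5 (Y(y) = 30 - 1*⅕ = 30 - ⅕ = 149/5)
(-4191 + H(57))/(3846 + Y(√(26 + G(3)))) = (-4191 + (-7 + 57))/(3846 + 149/5) = (-4191 + 50)/(19379/5) = -4141*5/19379 = -20705/19379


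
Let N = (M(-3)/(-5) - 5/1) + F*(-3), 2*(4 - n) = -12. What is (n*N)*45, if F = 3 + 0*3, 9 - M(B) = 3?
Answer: -6840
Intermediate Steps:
n = 10 (n = 4 - ½*(-12) = 4 + 6 = 10)
M(B) = 6 (M(B) = 9 - 1*3 = 9 - 3 = 6)
F = 3 (F = 3 + 0 = 3)
N = -76/5 (N = (6/(-5) - 5/1) + 3*(-3) = (6*(-⅕) - 5*1) - 9 = (-6/5 - 5) - 9 = -31/5 - 9 = -76/5 ≈ -15.200)
(n*N)*45 = (10*(-76/5))*45 = -152*45 = -6840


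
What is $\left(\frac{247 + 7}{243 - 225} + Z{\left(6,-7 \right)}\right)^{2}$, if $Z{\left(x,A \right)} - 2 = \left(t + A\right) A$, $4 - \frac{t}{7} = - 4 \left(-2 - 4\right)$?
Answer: $\frac{88472836}{81} \approx 1.0923 \cdot 10^{6}$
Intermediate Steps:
$t = -140$ ($t = 28 - 7 \left(- 4 \left(-2 - 4\right)\right) = 28 - 7 \left(\left(-4\right) \left(-6\right)\right) = 28 - 168 = -140$)
$Z{\left(x,A \right)} = 2 + A \left(-140 + A\right)$ ($Z{\left(x,A \right)} = 2 + \left(-140 + A\right) A = 2 + A \left(-140 + A\right)$)
$\left(\frac{247 + 7}{243 - 225} + Z{\left(6,-7 \right)}\right)^{2} = \left(\frac{247 + 7}{243 - 225} + \left(2 + \left(-7\right)^{2} - -980\right)\right)^{2} = \left(\frac{254}{18} + \left(2 + 49 + 980\right)\right)^{2} = \left(254 \cdot \frac{1}{18} + 1031\right)^{2} = \left(\frac{127}{9} + 1031\right)^{2} = \left(\frac{9406}{9}\right)^{2} = \frac{88472836}{81}$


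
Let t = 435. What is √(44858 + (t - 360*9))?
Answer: √42053 ≈ 205.07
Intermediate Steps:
√(44858 + (t - 360*9)) = √(44858 + (435 - 360*9)) = √(44858 + (435 - 3240)) = √(44858 - 2805) = √42053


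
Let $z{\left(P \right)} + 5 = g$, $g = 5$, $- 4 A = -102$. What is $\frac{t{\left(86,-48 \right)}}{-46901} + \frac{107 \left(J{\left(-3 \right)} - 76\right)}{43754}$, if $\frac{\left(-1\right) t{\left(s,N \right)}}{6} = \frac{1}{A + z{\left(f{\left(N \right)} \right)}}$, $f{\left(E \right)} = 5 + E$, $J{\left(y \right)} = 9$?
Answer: $- \frac{5715790557}{34885808018} \approx -0.16384$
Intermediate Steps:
$A = \frac{51}{2}$ ($A = \left(- \frac{1}{4}\right) \left(-102\right) = \frac{51}{2} \approx 25.5$)
$z{\left(P \right)} = 0$ ($z{\left(P \right)} = -5 + 5 = 0$)
$t{\left(s,N \right)} = - \frac{4}{17}$ ($t{\left(s,N \right)} = - \frac{6}{\frac{51}{2} + 0} = - \frac{6}{\frac{51}{2}} = \left(-6\right) \frac{2}{51} = - \frac{4}{17}$)
$\frac{t{\left(86,-48 \right)}}{-46901} + \frac{107 \left(J{\left(-3 \right)} - 76\right)}{43754} = - \frac{4}{17 \left(-46901\right)} + \frac{107 \left(9 - 76\right)}{43754} = \left(- \frac{4}{17}\right) \left(- \frac{1}{46901}\right) + 107 \left(-67\right) \frac{1}{43754} = \frac{4}{797317} - \frac{7169}{43754} = - \frac{5715790557}{34885808018}$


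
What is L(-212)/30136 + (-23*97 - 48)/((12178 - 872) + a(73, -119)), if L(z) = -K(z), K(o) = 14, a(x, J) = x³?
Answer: -37142233/6032066964 ≈ -0.0061575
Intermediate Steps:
L(z) = -14 (L(z) = -1*14 = -14)
L(-212)/30136 + (-23*97 - 48)/((12178 - 872) + a(73, -119)) = -14/30136 + (-23*97 - 48)/((12178 - 872) + 73³) = -14*1/30136 + (-2231 - 48)/(11306 + 389017) = -7/15068 - 2279/400323 = -37142233/6032066964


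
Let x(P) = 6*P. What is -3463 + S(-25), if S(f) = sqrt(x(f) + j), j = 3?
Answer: -3463 + 7*I*sqrt(3) ≈ -3463.0 + 12.124*I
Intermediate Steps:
S(f) = sqrt(3 + 6*f) (S(f) = sqrt(6*f + 3) = sqrt(3 + 6*f))
-3463 + S(-25) = -3463 + sqrt(3 + 6*(-25)) = -3463 + sqrt(3 - 150) = -3463 + sqrt(-147) = -3463 + 7*I*sqrt(3)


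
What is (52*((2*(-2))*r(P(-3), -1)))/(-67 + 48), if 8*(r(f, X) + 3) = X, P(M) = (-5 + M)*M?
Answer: -650/19 ≈ -34.211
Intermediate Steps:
P(M) = M*(-5 + M)
r(f, X) = -3 + X/8
(52*((2*(-2))*r(P(-3), -1)))/(-67 + 48) = (52*((2*(-2))*(-3 + (⅛)*(-1))))/(-67 + 48) = (52*(-4*(-3 - ⅛)))/(-19) = (52*(-4*(-25/8)))*(-1/19) = (52*(25/2))*(-1/19) = 650*(-1/19) = -650/19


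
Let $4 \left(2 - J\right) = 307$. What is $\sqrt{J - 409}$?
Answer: $\frac{3 i \sqrt{215}}{2} \approx 21.994 i$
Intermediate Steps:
$J = - \frac{299}{4}$ ($J = 2 - \frac{307}{4} = - \frac{299}{4} \approx -74.75$)
$\sqrt{J - 409} = \sqrt{- \frac{299}{4} - 409} = \sqrt{- \frac{1935}{4}} = \frac{3 i \sqrt{215}}{2}$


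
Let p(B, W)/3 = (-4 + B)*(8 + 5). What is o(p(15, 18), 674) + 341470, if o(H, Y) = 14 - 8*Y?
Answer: 336092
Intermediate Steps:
p(B, W) = -156 + 39*B (p(B, W) = 3*((-4 + B)*(8 + 5)) = 3*((-4 + B)*13) = 3*(-52 + 13*B) = -156 + 39*B)
o(p(15, 18), 674) + 341470 = (14 - 8*674) + 341470 = (14 - 5392) + 341470 = -5378 + 341470 = 336092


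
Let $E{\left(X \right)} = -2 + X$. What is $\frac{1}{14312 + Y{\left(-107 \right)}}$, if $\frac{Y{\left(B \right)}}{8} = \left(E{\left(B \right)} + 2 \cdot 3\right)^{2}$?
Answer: $\frac{1}{99184} \approx 1.0082 \cdot 10^{-5}$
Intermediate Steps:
$Y{\left(B \right)} = 8 \left(4 + B\right)^{2}$ ($Y{\left(B \right)} = 8 \left(\left(-2 + B\right) + 2 \cdot 3\right)^{2} = 8 \left(\left(-2 + B\right) + 6\right)^{2} = 8 \left(4 + B\right)^{2}$)
$\frac{1}{14312 + Y{\left(-107 \right)}} = \frac{1}{14312 + 8 \left(4 - 107\right)^{2}} = \frac{1}{14312 + 8 \left(-103\right)^{2}} = \frac{1}{14312 + 8 \cdot 10609} = \frac{1}{14312 + 84872} = \frac{1}{99184}$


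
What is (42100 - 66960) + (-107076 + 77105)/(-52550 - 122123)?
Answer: -4342340809/174673 ≈ -24860.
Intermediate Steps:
(42100 - 66960) + (-107076 + 77105)/(-52550 - 122123) = -24860 - 29971/(-174673) = -24860 - 29971*(-1/174673) = -24860 + 29971/174673 = -4342340809/174673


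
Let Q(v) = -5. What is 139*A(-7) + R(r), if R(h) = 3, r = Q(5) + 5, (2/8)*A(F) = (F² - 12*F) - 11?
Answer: 67835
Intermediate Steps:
A(F) = -44 - 48*F + 4*F² (A(F) = 4*((F² - 12*F) - 11) = 4*(-11 + F² - 12*F) = -44 - 48*F + 4*F²)
r = 0 (r = -5 + 5 = 0)
139*A(-7) + R(r) = 139*(-44 - 48*(-7) + 4*(-7)²) + 3 = 139*(-44 + 336 + 4*49) + 3 = 139*(-44 + 336 + 196) + 3 = 139*488 + 3 = 67832 + 3 = 67835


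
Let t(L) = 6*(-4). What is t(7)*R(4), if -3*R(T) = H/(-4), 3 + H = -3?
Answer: 12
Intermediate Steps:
H = -6 (H = -3 - 3 = -6)
t(L) = -24
R(T) = -1/2 (R(T) = -(-2)/(-4) = -(-2)*(-1)/4 = -1/3*3/2 = -1/2)
t(7)*R(4) = -24*(-1/2) = 12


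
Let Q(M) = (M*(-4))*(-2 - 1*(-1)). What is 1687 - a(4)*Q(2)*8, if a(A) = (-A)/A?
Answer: 1751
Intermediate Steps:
a(A) = -1
Q(M) = 4*M (Q(M) = (-4*M)*(-2 + 1) = -4*M*(-1) = 4*M)
1687 - a(4)*Q(2)*8 = 1687 - (-4*2)*8 = 1687 - (-1*8)*8 = 1687 - (-8)*8 = 1687 - 1*(-64) = 1687 + 64 = 1751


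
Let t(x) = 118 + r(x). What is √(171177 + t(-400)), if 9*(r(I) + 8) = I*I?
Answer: 83*√247/3 ≈ 434.82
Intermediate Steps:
r(I) = -8 + I²/9 (r(I) = -8 + (I*I)/9 = -8 + I²/9)
t(x) = 110 + x²/9 (t(x) = 118 + (-8 + x²/9) = 110 + x²/9)
√(171177 + t(-400)) = √(171177 + (110 + (⅑)*(-400)²)) = √(171177 + (110 + (⅑)*160000)) = √(171177 + (110 + 160000/9)) = √(171177 + 160990/9) = √(1701583/9) = 83*√247/3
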